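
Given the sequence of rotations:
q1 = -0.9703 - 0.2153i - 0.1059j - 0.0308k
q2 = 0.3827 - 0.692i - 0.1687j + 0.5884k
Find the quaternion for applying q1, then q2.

q2 · q1 = -0.5201 + 0.6566i - 0.0248j - 0.5457k
-0.5201 + 0.6566i - 0.0248j - 0.5457k


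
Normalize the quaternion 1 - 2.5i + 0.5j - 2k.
0.2949 - 0.7372i + 0.1474j - 0.5898k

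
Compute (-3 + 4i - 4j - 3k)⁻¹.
-0.06 - 0.08i + 0.08j + 0.06k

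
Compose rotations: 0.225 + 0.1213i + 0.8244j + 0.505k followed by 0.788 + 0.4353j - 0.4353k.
0.0383 + 0.6743i + 0.6948j + 0.2472k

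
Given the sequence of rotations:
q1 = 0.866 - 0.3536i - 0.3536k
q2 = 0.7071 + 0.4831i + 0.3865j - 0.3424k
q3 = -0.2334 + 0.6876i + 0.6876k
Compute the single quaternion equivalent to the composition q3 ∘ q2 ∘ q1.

q2 · q1 = 0.6621 + 0.0317i + 0.6266j - 0.4099k
q3 · q2 · q1 = 0.1055 + 0.017i + 0.1574j + 0.9818k
0.1055 + 0.017i + 0.1574j + 0.9818k


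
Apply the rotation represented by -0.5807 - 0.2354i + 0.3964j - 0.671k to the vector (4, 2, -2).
(-2.502, 3.959, 1.438)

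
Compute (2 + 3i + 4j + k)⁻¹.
0.0667 - 0.1i - 0.1333j - 0.0333k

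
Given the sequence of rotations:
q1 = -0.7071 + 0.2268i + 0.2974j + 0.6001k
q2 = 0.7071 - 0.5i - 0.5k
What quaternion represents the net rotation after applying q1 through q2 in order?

q2 · q1 = -0.0865 + 0.6626i + 0.3969j + 0.6292k
-0.0865 + 0.6626i + 0.3969j + 0.6292k


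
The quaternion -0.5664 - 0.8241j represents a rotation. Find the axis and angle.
axis = (0, -1, 0), θ = 249°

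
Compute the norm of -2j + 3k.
√13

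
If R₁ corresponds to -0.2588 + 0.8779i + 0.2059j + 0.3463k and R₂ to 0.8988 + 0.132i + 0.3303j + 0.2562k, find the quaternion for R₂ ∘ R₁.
-0.5052 + 0.8165i + 0.2788j - 0.0178k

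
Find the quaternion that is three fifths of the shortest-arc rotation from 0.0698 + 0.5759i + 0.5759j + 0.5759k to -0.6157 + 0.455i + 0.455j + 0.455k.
-0.3616 + 0.5383i + 0.5383j + 0.5383k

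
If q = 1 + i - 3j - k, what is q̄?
1 - i + 3j + k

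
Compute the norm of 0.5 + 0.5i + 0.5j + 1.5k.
√3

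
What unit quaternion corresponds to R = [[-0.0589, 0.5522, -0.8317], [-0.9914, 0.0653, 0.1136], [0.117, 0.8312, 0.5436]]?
0.6225 + 0.2882i - 0.381j - 0.6199k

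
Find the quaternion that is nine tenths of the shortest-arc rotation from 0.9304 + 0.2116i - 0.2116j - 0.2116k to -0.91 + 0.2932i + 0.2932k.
0.9254 - 0.2443i - 0.0223j - 0.2889k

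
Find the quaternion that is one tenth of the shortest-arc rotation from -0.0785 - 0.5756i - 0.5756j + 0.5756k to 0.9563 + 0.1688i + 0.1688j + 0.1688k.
-0.2111 - 0.5798i - 0.5798j + 0.5321k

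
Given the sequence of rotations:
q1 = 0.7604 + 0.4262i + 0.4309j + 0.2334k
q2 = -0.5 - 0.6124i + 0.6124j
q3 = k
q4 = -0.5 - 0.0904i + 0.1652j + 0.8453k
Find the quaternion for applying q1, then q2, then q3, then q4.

q2 · q1 = -0.3831 - 0.5358i + 0.3932j - 0.6416k
q3 · q2 · q1 = 0.6416 - 0.3932i - 0.5358j - 0.3831k
q4 · q3 · q2 · q1 = 0.056 + 0.5282i + 0.0069j + 0.8473k
0.056 + 0.5282i + 0.0069j + 0.8473k


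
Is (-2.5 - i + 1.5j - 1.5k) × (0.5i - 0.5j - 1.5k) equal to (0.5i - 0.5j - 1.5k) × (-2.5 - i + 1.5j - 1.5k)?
No: pq = -1 - 4.25i - j + 3.5k ≠ -1 + 1.75i + 3.5j + 4k = qp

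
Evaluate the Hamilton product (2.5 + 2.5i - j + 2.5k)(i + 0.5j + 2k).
-7 - 0.75i - 1.25j + 7.25k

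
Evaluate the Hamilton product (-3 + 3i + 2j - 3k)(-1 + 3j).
-3 + 6i - 11j + 12k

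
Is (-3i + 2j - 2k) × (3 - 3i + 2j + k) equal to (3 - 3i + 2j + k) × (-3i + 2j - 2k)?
No: pq = -11 - 3i + 15j - 6k ≠ -11 - 15i - 3j - 6k = qp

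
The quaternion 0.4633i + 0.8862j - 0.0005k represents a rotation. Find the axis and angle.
axis = (0.4633, 0.8862, -0.0005), θ = π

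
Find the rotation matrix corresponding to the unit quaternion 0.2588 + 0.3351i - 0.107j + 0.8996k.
[[-0.6415, -0.5373, 0.5475], [0.3939, -0.8431, -0.366], [0.6583, -0.0191, 0.7525]]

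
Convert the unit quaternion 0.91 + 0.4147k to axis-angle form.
axis = (0, 0, 1), θ = 49°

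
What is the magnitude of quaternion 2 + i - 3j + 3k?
√23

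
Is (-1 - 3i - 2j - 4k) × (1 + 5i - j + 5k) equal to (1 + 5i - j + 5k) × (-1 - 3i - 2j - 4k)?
No: pq = 32 - 22i - 6j + 4k ≠ 32 + 6i + 4j - 22k = qp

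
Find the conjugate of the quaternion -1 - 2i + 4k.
-1 + 2i - 4k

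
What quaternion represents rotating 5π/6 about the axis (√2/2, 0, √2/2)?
0.2588 + 0.683i + 0.683k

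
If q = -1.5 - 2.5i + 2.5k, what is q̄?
-1.5 + 2.5i - 2.5k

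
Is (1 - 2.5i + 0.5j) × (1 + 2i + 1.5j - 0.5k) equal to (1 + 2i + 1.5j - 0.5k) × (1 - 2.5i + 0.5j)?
No: pq = 5.25 - 0.75i + 0.75j - 5.25k ≠ 5.25 - 0.25i + 3.25j + 4.25k = qp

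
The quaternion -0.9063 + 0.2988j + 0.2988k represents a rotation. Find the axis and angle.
axis = (0, √2/2, √2/2), θ = 310°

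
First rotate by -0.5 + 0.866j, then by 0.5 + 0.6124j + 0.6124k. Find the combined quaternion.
-0.7803 - 0.5303i + 0.1268j - 0.3062k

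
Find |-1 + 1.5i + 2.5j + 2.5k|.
3.969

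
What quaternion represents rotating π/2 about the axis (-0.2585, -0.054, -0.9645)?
0.7071 - 0.1828i - 0.0382j - 0.682k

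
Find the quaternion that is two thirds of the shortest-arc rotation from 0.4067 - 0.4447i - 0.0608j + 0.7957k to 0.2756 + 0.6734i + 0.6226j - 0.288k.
-0.0434 - 0.6845i - 0.492j + 0.5362k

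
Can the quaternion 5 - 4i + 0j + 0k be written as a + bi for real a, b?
Yes. The quaternion 5 - 4i has j- and k-coefficients y = z = 0, so it lies in the complex subalgebra spanned by 1 and i.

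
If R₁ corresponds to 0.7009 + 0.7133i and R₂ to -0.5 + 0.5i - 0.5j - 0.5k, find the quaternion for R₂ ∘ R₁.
-0.7071 - 0.0062i - 0.7071j + 0.0062k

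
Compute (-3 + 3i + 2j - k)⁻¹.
-0.1304 - 0.1304i - 0.087j + 0.0435k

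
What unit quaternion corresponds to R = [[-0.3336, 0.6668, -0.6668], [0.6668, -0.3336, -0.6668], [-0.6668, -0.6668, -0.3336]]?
-0.5774i - 0.5774j + 0.5774k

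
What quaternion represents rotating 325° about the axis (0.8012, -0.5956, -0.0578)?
-0.9537 + 0.2409i - 0.1791j - 0.0174k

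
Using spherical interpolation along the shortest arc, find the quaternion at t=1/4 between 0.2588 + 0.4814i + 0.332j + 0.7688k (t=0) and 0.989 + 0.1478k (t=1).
0.5297 + 0.4039i + 0.2786j + 0.6918k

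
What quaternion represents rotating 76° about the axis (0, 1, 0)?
0.788 + 0.6157j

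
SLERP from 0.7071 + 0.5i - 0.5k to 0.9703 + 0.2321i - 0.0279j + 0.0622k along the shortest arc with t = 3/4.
0.9448 + 0.3152i - 0.0217j - 0.0865k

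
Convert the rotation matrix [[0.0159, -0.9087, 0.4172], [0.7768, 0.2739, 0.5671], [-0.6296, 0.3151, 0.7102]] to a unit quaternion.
0.7071 - 0.0891i + 0.3701j + 0.5959k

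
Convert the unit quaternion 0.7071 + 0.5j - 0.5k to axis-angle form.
axis = (0, √2/2, -√2/2), θ = π/2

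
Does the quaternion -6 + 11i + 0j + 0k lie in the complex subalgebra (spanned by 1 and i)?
Yes. The quaternion -6 + 11i has j- and k-coefficients y = z = 0, so it lies in the complex subalgebra spanned by 1 and i.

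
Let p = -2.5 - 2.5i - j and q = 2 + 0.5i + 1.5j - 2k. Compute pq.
-2.25 - 4.25i - 10.75j + 1.75k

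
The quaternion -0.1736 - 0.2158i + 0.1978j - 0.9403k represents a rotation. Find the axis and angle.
axis = (-0.2191, 0.2009, -0.9548), θ = 200°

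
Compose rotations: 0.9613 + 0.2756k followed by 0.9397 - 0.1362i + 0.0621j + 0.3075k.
0.8186 - 0.1138i + 0.0972j + 0.5546k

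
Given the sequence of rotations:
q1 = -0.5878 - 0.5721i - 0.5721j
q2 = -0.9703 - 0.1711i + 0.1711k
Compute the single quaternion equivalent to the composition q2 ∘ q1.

q2 · q1 = 0.4725 + 0.7536i + 0.4572j - 0.0027k
0.4725 + 0.7536i + 0.4572j - 0.0027k


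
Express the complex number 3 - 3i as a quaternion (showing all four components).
3 - 3i + 0j + 0k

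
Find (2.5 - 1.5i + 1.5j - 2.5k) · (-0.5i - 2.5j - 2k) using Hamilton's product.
-2 - 10.5i - 8j - 0.5k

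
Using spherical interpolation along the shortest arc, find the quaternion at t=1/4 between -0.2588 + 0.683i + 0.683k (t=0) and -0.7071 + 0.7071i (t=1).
-0.4029 + 0.7386i + 0.5405k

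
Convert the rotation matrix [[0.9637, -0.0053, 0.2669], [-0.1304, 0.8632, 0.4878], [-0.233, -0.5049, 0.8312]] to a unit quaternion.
0.9563 - 0.2595i + 0.1307j - 0.0327k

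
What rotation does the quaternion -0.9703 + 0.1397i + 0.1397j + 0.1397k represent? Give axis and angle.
axis = (√3/3, √3/3, √3/3), θ = 332°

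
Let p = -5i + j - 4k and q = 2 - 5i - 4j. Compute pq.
-21 - 26i + 22j + 17k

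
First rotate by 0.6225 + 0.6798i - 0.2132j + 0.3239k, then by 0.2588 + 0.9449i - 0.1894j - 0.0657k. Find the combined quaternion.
-0.5003 + 0.6888i - 0.5238j - 0.0298k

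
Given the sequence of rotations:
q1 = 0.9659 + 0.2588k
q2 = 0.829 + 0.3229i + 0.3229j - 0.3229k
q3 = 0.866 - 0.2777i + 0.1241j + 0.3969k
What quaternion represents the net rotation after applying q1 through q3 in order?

q2 · q1 = 0.8843 + 0.3955i + 0.2283j - 0.0973k
q3 · q2 · q1 = 0.8859 - 0.0058i + 0.4374j + 0.1542k
0.8859 - 0.0058i + 0.4374j + 0.1542k


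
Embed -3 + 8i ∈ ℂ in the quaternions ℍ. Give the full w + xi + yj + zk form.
-3 + 8i + 0j + 0k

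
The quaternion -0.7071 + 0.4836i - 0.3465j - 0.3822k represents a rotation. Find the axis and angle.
axis = (0.6839, -0.49, -0.5405), θ = 3π/2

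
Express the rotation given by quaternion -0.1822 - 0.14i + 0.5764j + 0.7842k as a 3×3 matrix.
[[-0.8944, 0.1244, -0.4296], [-0.4472, -0.2691, 0.853], [-0.0095, 0.955, 0.2963]]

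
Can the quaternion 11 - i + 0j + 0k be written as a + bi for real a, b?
Yes. The quaternion 11 - i has j- and k-coefficients y = z = 0, so it lies in the complex subalgebra spanned by 1 and i.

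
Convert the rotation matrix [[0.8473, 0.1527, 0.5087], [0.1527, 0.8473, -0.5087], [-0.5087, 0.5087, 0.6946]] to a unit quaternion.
0.9205 + 0.2763i + 0.2763j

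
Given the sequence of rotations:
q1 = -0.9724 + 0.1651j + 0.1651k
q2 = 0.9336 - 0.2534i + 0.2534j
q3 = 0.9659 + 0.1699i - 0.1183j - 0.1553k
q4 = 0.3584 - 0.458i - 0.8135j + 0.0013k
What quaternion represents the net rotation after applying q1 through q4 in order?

q2 · q1 = -0.9497 + 0.2882i - 0.0504j + 0.1123k
q3 · q2 · q1 = -0.9548 + 0.0959i - 0.0002j + 0.2815k
q4 · q3 · q2 · q1 = -0.2988 + 0.2427i + 0.9057j + 0.1778k
-0.2988 + 0.2427i + 0.9057j + 0.1778k


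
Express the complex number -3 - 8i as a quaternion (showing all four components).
-3 - 8i + 0j + 0k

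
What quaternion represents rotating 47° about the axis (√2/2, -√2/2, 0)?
0.9171 + 0.282i - 0.282j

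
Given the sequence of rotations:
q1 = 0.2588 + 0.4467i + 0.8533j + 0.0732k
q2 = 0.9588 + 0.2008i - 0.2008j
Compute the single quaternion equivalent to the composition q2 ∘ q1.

q2 · q1 = 0.3298 + 0.4656i + 0.7515j + 0.3312k
0.3298 + 0.4656i + 0.7515j + 0.3312k


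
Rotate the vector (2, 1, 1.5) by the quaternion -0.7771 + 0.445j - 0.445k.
(-1.313, 1.393, 1.893)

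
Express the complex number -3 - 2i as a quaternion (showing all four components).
-3 - 2i + 0j + 0k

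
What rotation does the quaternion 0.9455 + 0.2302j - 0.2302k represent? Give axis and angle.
axis = (0, √2/2, -√2/2), θ = 38°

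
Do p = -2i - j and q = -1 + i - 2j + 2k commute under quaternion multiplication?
No: pq = 5j + 5k ≠ 4i - 3j - 5k = qp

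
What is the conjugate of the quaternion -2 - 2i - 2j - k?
-2 + 2i + 2j + k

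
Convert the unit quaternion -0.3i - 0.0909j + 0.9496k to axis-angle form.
axis = (-0.3, -0.0909, 0.9496), θ = π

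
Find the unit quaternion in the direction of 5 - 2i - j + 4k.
0.7372 - 0.2949i - 0.1474j + 0.5898k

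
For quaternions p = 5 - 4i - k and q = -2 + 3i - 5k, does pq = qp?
No: pq = -3 + 23i - 23j - 23k ≠ -3 + 23i + 23j - 23k = qp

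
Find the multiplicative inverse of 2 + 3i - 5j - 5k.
0.0317 - 0.0476i + 0.0794j + 0.0794k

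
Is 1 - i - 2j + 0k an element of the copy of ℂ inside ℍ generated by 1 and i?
No. The quaternion 1 - i - 2j has j-coefficient y = -2 and k-coefficient z = 0, not both zero, so it does not lie in the complex subalgebra spanned by 1 and i.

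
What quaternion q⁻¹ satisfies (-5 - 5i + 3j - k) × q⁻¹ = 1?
-0.0833 + 0.0833i - 0.05j + 0.0167k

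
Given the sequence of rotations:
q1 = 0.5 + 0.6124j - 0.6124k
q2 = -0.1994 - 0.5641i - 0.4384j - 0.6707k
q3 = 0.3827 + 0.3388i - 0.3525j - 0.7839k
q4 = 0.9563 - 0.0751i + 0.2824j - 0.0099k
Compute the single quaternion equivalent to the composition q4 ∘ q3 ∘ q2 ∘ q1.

q2 · q1 = -0.242 + 0.3972i - 0.6868j - 0.5587k
q3 · q2 · q1 = -0.9072 - 0.2714i - 0.2996j - 0.1168k
q4 · q3 · q2 · q1 = -0.8045 - 0.2274i - 0.5488j - 0.0036k
-0.8045 - 0.2274i - 0.5488j - 0.0036k


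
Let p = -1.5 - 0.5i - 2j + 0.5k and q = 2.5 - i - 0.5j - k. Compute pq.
-4.75 + 2.5i - 5.25j + k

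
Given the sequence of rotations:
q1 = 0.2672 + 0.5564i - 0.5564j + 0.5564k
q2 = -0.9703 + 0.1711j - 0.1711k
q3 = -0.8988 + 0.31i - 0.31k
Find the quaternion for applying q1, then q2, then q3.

q2 · q1 = -0.0689 - 0.5399i + 0.4904j - 0.6808k
q3 · q2 · q1 = 0.0182 + 0.6159i - 0.0624j + 0.7853k
0.0182 + 0.6159i - 0.0624j + 0.7853k


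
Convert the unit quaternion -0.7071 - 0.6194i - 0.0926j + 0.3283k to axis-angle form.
axis = (-0.876, -0.131, 0.4643), θ = 3π/2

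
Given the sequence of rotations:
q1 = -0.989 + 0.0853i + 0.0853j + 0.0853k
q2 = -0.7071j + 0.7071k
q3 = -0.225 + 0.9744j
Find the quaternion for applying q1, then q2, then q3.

q2 · q1 = -0.1206i + 0.7596j - 0.639k
q3 · q2 · q1 = -0.7402 - 0.5955i - 0.1709j + 0.2613k
-0.7402 - 0.5955i - 0.1709j + 0.2613k


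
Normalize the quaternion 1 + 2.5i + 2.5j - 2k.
0.239 + 0.5976i + 0.5976j - 0.4781k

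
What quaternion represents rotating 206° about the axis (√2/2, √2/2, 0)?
-0.225 + 0.689i + 0.689j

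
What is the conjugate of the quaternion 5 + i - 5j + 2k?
5 - i + 5j - 2k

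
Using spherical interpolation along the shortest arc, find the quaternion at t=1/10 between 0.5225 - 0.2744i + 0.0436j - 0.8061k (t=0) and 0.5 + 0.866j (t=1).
0.5638 - 0.2613i + 0.1562j - 0.7677k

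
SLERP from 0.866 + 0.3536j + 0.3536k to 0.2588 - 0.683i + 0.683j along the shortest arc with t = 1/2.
0.657 - 0.3989i + 0.6055j + 0.2065k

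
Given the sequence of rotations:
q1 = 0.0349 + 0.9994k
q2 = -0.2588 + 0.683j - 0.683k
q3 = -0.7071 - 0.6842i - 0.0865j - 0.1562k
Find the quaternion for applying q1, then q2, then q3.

q2 · q1 = 0.6736 + 0.6826i + 0.0238j - 0.2825k
q3 · q2 · q1 = -0.0513 - 0.9154i - 0.375j + 0.1373k
-0.0513 - 0.9154i - 0.375j + 0.1373k


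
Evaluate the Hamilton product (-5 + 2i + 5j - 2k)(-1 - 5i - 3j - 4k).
22 - 3i + 28j + 41k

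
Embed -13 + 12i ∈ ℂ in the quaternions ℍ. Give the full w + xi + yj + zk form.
-13 + 12i + 0j + 0k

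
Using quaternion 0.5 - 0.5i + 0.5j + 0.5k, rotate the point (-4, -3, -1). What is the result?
(3, -1, 4)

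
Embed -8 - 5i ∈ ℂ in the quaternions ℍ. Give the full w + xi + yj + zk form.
-8 - 5i + 0j + 0k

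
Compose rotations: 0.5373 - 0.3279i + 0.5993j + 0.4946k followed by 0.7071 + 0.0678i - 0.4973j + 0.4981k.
0.4538 - 0.7399i - 0.0403j + 0.4949k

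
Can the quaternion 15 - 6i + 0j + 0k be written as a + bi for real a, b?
Yes. The quaternion 15 - 6i has j- and k-coefficients y = z = 0, so it lies in the complex subalgebra spanned by 1 and i.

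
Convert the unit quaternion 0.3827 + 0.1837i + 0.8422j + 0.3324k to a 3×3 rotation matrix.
[[-0.6396, 0.055, 0.7667], [0.5638, 0.7115, 0.4193], [-0.5225, 0.7005, -0.4861]]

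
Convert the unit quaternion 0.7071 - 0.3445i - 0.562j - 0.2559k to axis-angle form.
axis = (-0.4872, -0.7948, -0.3619), θ = π/2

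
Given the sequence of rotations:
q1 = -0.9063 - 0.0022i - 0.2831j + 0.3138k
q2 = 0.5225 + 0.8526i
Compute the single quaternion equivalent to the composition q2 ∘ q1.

q2 · q1 = -0.4717 - 0.7739i - 0.4155j - 0.0774k
-0.4717 - 0.7739i - 0.4155j - 0.0774k


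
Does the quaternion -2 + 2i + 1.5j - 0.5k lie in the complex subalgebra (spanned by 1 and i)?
No. The quaternion -2 + 2i + 1.5j - 0.5k has j-coefficient y = 1.5 and k-coefficient z = -0.5, not both zero, so it does not lie in the complex subalgebra spanned by 1 and i.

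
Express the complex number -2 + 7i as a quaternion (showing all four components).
-2 + 7i + 0j + 0k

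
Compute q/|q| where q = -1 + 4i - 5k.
-0.1543 + 0.6172i - 0.7715k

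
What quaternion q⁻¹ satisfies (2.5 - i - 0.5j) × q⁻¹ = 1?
0.3333 + 0.1333i + 0.0667j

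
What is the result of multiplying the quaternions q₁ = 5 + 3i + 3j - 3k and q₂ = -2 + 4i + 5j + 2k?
-31 + 35i + j + 19k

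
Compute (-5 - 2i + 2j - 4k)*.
-5 + 2i - 2j + 4k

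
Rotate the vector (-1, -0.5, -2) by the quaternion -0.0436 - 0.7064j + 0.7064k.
(0.842, 2.057, 0.557)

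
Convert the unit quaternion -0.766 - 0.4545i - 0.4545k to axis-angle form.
axis = (-√2/2, 0, -√2/2), θ = 280°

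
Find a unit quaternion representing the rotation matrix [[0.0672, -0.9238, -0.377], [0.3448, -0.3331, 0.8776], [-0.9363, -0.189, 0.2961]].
0.5075 - 0.5254i + 0.2755j + 0.6249k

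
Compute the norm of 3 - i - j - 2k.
√15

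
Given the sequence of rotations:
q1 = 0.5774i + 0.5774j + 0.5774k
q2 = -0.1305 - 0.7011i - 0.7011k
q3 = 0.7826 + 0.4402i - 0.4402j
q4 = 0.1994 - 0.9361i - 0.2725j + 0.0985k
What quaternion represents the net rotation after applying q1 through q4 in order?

q2 · q1 = 0.8096 + 0.3295i - 0.0754j - 0.4802k
q3 · q2 · q1 = 0.4554 + 0.8256i - 0.204j - 0.2639k
q4 · q3 · q2 · q1 = 0.8341 - 0.1697i - 0.3305j + 0.4082k
0.8341 - 0.1697i - 0.3305j + 0.4082k


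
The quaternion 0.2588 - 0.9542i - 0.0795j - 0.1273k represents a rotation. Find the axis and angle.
axis = (-0.9879, -0.0823, -0.1318), θ = 5π/6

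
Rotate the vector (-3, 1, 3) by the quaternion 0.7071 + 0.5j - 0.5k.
(2.828, 1.121, 3.121)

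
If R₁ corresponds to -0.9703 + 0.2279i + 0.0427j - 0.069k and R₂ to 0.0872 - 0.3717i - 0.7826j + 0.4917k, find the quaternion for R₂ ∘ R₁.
0.0674 + 0.4135i + 0.8495j - 0.3206k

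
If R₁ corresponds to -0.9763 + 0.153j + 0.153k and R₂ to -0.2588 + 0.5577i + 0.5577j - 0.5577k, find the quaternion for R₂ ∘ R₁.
0.2527 - 0.3738i - 0.6694j + 0.5902k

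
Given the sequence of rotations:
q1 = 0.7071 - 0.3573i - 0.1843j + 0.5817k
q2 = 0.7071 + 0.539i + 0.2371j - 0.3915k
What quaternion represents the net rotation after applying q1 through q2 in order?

q2 · q1 = 0.964 + 0.1942i - 0.1363j + 0.1199k
0.964 + 0.1942i - 0.1363j + 0.1199k


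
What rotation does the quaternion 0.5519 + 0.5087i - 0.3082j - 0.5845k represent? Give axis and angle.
axis = (0.61, -0.3696, -0.7009), θ = 113°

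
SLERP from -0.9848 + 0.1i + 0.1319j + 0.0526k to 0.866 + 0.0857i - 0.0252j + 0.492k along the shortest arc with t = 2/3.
-0.9446 - 0.0239i + 0.0639j - 0.321k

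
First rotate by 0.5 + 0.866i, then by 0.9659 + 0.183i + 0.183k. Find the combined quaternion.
0.3245 + 0.928i + 0.1585j + 0.0915k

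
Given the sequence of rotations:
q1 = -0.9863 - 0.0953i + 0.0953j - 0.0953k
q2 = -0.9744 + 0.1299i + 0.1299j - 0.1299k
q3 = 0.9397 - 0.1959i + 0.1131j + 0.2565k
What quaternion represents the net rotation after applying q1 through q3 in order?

q2 · q1 = 0.9487 - 0.0353i - 0.1962j + 0.2457k
q3 · q2 · q1 = 0.8437 - 0.1409i - 0.038j + 0.5167k
0.8437 - 0.1409i - 0.038j + 0.5167k


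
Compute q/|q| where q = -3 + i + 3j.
-0.6882 + 0.2294i + 0.6882j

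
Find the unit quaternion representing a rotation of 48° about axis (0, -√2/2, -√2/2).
0.9135 - 0.2876j - 0.2876k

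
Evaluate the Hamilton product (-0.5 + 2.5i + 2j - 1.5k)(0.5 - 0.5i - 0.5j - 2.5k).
-1.75 - 4.25i + 8.25j + 0.25k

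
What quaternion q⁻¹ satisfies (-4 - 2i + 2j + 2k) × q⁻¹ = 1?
-0.1429 + 0.0714i - 0.0714j - 0.0714k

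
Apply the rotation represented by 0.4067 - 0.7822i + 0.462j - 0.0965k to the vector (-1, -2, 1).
(1.261, 1.833, 1.025)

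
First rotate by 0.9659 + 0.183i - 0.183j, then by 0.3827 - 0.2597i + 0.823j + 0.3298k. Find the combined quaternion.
0.5678 - 0.1205i + 0.7853j + 0.2155k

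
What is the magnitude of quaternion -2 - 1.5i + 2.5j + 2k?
4.062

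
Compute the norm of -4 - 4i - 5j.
√57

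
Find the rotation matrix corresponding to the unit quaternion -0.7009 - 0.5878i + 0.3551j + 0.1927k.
[[0.6735, -0.1473, -0.7243], [-0.6876, 0.2347, -0.6871], [0.2712, 0.9608, 0.0568]]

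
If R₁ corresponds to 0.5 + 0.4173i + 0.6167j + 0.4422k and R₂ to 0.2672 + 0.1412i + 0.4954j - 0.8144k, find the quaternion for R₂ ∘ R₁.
0.1293 + 0.9034i + 0.0102j - 0.4087k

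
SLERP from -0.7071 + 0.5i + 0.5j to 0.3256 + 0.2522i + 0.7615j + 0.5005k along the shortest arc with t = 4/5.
0.1031 + 0.3581i + 0.8131j + 0.4471k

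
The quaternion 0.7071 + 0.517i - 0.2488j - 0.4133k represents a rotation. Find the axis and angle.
axis = (0.7311, -0.3519, -0.5845), θ = π/2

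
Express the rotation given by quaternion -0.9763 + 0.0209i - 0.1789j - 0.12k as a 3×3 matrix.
[[0.9072, -0.2418, 0.3443], [0.2268, 0.9703, 0.0837], [-0.3543, 0.0021, 0.9351]]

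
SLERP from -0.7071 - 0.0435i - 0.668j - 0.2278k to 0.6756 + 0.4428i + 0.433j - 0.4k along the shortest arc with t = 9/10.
-0.6999 - 0.4119i - 0.4725j + 0.3423k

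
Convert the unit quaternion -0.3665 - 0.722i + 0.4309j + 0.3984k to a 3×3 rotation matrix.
[[0.3112, -0.3302, -0.8911], [-0.9142, -0.36, -0.1859], [-0.2594, 0.8726, -0.4139]]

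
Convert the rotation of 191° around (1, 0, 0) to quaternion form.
-0.0958 + 0.9954i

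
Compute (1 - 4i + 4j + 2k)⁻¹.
0.027 + 0.1081i - 0.1081j - 0.0541k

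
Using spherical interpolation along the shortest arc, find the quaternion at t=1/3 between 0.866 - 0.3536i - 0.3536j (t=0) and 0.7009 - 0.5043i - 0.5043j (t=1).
0.8175 - 0.4073i - 0.4073j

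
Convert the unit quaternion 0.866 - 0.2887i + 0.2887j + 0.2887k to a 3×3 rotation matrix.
[[0.6666, -0.6667, 0.3333], [0.3333, 0.6666, 0.6667], [-0.6667, -0.3333, 0.6666]]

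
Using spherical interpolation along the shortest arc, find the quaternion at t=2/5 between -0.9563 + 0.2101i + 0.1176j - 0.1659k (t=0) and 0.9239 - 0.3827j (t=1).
-0.9599 + 0.128i + 0.2279j - 0.1011k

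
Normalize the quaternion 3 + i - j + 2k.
0.7746 + 0.2582i - 0.2582j + 0.5164k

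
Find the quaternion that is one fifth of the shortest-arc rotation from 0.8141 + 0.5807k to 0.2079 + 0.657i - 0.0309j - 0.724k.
0.6751 - 0.1767i + 0.0083j + 0.7162k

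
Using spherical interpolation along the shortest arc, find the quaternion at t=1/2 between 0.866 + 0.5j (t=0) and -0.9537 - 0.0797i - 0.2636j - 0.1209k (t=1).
0.9196 + 0.0403i + 0.3859j + 0.0611k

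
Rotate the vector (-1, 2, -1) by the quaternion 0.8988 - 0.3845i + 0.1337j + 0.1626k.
(-1.817, 0.379, -1.599)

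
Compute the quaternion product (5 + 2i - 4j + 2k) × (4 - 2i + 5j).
44 - 12i + 5j + 10k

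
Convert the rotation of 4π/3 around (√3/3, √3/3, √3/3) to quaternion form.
-0.5 + 0.5i + 0.5j + 0.5k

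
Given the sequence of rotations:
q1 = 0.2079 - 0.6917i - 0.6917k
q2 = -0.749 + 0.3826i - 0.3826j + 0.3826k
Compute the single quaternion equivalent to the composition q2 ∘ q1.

q2 · q1 = 0.3736 + 0.8623i - 0.0795j + 0.333k
0.3736 + 0.8623i - 0.0795j + 0.333k


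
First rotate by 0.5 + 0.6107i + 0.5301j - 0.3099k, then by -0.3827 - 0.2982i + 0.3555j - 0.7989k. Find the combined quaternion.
-0.4453 - 0.0695i - 0.6054j - 0.656k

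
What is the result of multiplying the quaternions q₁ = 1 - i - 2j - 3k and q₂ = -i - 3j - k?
-10 - 8i - j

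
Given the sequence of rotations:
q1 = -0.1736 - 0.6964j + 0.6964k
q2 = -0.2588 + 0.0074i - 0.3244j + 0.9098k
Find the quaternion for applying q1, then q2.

q2 · q1 = -0.8146 + 0.4064i + 0.2314j - 0.3433k
-0.8146 + 0.4064i + 0.2314j - 0.3433k


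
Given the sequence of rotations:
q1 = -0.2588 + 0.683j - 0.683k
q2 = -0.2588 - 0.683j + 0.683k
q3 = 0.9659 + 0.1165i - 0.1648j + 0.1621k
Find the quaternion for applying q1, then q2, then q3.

q2 · q1 = 1
q3 · q2 · q1 = 0.9659 + 0.1165i - 0.1648j + 0.1621k
0.9659 + 0.1165i - 0.1648j + 0.1621k


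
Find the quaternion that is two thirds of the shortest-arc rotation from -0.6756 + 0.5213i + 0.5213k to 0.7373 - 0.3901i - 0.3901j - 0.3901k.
-0.7323 + 0.4437i + 0.2648j + 0.4437k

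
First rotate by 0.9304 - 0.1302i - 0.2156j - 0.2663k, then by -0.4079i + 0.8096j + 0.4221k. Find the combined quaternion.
0.2338 - 0.5041i + 0.5897j + 0.5861k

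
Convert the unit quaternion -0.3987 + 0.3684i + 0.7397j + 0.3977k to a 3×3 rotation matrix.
[[-0.4106, 0.8621, -0.2968], [0.2279, 0.4122, 0.8821], [0.8829, 0.2946, -0.3657]]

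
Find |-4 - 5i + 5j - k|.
√67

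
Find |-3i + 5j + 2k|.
√38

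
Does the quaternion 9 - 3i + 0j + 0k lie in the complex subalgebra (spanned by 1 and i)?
Yes. The quaternion 9 - 3i has j- and k-coefficients y = z = 0, so it lies in the complex subalgebra spanned by 1 and i.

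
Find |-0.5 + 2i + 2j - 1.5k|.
3.24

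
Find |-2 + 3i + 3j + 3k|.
√31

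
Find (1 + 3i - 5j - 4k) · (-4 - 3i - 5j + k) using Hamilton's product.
-16 - 40i + 24j - 13k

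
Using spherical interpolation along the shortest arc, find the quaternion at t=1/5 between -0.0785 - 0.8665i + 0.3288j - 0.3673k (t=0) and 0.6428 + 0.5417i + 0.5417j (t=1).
-0.2348 - 0.904i + 0.1506j - 0.3241k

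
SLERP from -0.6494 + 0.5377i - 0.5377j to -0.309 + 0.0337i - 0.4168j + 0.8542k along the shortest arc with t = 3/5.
-0.5249 + 0.2813i - 0.5457j + 0.5895k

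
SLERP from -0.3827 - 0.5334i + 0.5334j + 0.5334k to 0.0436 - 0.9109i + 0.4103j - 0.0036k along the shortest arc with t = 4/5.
-0.049 - 0.8784i + 0.461j + 0.1159k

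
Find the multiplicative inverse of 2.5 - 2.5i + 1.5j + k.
0.1587 + 0.1587i - 0.0952j - 0.0635k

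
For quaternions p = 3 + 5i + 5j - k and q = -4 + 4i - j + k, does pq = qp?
No: pq = -26 - 4i - 32j - 18k ≠ -26 - 12i - 14j + 32k = qp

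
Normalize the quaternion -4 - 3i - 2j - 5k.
-0.5443 - 0.4082i - 0.2722j - 0.6804k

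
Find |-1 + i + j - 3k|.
√12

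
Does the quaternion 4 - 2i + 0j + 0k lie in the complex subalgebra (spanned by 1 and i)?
Yes. The quaternion 4 - 2i has j- and k-coefficients y = z = 0, so it lies in the complex subalgebra spanned by 1 and i.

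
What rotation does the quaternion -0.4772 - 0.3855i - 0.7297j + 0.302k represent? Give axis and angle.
axis = (-0.4387, -0.8303, 0.3437), θ = 237°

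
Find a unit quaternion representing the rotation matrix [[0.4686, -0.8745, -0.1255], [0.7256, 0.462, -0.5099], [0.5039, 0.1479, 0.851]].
0.8339 + 0.1972i - 0.1887j + 0.4797k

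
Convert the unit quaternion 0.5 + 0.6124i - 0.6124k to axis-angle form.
axis = (√2/2, 0, -√2/2), θ = 2π/3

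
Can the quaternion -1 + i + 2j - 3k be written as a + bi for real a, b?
No. The quaternion -1 + i + 2j - 3k has j-coefficient y = 2 and k-coefficient z = -3, not both zero, so it does not lie in the complex subalgebra spanned by 1 and i.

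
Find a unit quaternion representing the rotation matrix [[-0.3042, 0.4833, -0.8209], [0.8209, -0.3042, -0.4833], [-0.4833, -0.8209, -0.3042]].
0.1478 - 0.571i - 0.571j + 0.571k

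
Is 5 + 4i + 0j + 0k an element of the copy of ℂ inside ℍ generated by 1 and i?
Yes. The quaternion 5 + 4i has j- and k-coefficients y = z = 0, so it lies in the complex subalgebra spanned by 1 and i.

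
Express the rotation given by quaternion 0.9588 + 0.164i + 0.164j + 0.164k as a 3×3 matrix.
[[0.8924, -0.2607, 0.3683], [0.3683, 0.8924, -0.2607], [-0.2607, 0.3683, 0.8924]]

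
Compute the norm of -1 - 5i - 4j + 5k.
√67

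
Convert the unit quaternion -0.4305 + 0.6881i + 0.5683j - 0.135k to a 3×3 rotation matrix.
[[0.3176, 0.6659, -0.6751], [0.8983, 0.0166, 0.439], [0.3035, -0.7459, -0.5929]]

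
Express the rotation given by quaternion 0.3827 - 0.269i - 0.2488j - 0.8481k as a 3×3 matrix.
[[-0.5624, 0.783, 0.2658], [-0.5153, -0.5833, 0.6279], [0.6467, 0.2161, 0.7315]]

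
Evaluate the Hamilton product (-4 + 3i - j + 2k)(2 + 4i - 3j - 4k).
-15 + 30j + 15k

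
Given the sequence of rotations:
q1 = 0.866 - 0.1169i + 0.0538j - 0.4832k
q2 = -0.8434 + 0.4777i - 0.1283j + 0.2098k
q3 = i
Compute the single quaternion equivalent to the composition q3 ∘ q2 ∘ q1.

q2 · q1 = -0.5663 + 0.563i + 0.0498j + 0.5999k
q3 · q2 · q1 = -0.563 - 0.5663i - 0.5999j + 0.0498k
-0.563 - 0.5663i - 0.5999j + 0.0498k


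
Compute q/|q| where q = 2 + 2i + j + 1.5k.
0.5963 + 0.5963i + 0.2981j + 0.4472k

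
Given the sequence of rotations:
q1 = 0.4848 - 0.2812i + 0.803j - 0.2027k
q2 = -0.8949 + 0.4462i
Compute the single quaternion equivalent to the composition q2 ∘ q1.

q2 · q1 = -0.3084 + 0.468i - 0.6282j + 0.5397k
-0.3084 + 0.468i - 0.6282j + 0.5397k


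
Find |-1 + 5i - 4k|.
√42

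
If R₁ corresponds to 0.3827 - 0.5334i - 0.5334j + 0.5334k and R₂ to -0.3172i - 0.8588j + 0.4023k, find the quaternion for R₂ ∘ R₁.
-0.8419 - 0.3649i - 0.3741j - 0.1349k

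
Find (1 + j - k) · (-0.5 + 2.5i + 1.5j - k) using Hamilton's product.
-3 + 3i - 1.5j - 3k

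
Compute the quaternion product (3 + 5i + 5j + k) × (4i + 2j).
-30 + 10i + 10j - 10k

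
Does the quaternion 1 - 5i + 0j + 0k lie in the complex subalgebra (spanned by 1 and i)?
Yes. The quaternion 1 - 5i has j- and k-coefficients y = z = 0, so it lies in the complex subalgebra spanned by 1 and i.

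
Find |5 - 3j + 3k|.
√43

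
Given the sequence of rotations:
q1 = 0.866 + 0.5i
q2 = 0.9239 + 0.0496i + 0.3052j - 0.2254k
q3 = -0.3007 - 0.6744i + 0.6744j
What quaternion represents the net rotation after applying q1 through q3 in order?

q2 · q1 = 0.7753 + 0.5049i + 0.1516j - 0.3478k
q3 · q2 · q1 = 0.0051 - 0.9092i + 0.2427j - 0.3382k
0.0051 - 0.9092i + 0.2427j - 0.3382k


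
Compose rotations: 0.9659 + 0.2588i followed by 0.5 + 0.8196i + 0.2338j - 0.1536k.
0.2708 + 0.9211i + 0.1861j - 0.2089k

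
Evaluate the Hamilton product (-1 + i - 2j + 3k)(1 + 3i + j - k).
1 - 3i + 7j + 11k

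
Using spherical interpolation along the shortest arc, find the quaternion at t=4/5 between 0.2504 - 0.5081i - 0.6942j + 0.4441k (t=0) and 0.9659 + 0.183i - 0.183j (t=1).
0.9296 + 0.0285i - 0.348j + 0.118k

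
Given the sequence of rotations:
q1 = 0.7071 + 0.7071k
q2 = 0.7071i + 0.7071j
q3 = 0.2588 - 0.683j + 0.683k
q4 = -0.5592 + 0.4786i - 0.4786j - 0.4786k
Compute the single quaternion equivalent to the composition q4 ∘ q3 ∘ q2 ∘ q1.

q2 · q1 = i
q3 · q2 · q1 = 0.2588i + 0.683j + 0.683k
q4 · q3 · q2 · q1 = 0.5299 - 0.1447i - 0.8327j + 0.0688k
0.5299 - 0.1447i - 0.8327j + 0.0688k


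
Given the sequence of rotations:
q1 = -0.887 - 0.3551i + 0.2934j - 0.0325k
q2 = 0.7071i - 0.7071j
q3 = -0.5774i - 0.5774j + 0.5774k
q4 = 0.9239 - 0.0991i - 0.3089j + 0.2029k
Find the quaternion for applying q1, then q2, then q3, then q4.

q2 · q1 = 0.4586 - 0.6042i + 0.6502j - 0.0436k
q3 · q2 · q1 = 0.0517 - 0.615i - 0.6388j - 0.4595k
q4 · q3 · q2 · q1 = -0.1173 - 0.3018i - 0.7765j - 0.5407k
-0.1173 - 0.3018i - 0.7765j - 0.5407k


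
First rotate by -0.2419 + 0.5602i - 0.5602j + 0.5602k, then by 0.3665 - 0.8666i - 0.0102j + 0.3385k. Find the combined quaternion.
0.2015 + 0.5989i + 0.4723j + 0.6146k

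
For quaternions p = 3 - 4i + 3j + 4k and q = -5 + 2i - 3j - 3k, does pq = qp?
No: pq = 14 + 29i - 28j - 23k ≠ 14 + 23i - 20j - 35k = qp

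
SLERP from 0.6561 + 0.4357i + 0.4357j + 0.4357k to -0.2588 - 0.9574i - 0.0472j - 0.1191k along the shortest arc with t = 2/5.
0.5413 + 0.7082i + 0.3041j + 0.336k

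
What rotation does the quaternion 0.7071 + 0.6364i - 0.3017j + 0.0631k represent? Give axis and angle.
axis = (0.9, -0.4267, 0.0892), θ = π/2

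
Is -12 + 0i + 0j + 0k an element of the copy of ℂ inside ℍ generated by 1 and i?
Yes. The quaternion -12 has j- and k-coefficients y = z = 0, so it lies in the complex subalgebra spanned by 1 and i.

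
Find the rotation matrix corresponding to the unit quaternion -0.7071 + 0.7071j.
[[0, 0, -1], [0, 1, 0], [1, 0, 0]]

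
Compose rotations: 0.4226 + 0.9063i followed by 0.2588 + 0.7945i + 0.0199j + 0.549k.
-0.6107 + 0.5703i + 0.506j + 0.214k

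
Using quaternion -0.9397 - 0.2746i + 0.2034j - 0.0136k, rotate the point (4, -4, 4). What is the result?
(2.717, -5.826, 2.583)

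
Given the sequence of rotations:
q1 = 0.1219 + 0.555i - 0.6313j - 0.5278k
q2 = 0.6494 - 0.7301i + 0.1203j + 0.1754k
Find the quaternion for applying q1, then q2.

q2 · q1 = 0.6529 + 0.3187i - 0.6833j + 0.0728k
0.6529 + 0.3187i - 0.6833j + 0.0728k


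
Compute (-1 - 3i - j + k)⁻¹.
-0.0833 + 0.25i + 0.0833j - 0.0833k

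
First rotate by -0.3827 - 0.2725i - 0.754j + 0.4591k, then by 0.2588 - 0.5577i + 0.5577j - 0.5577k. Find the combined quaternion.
0.4255 - 0.0216i - 0.0006j + 0.9047k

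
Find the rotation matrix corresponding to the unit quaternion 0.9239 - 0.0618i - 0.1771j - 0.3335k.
[[0.7148, 0.6381, -0.286], [-0.5944, 0.7699, 0.2323], [0.3685, 0.0039, 0.9296]]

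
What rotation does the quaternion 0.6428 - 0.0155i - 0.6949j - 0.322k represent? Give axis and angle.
axis = (-0.0202, -0.9071, -0.4203), θ = 100°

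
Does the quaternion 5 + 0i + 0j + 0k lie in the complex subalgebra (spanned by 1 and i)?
Yes. The quaternion 5 has j- and k-coefficients y = z = 0, so it lies in the complex subalgebra spanned by 1 and i.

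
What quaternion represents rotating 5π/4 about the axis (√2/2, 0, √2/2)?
-0.3827 + 0.6533i + 0.6533k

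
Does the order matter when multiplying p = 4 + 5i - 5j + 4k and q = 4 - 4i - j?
Yes: pq = 31 + 8i - 40j - 9k ≠ 31 - 8j + 41k = qp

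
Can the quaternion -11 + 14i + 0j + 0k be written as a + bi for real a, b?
Yes. The quaternion -11 + 14i has j- and k-coefficients y = z = 0, so it lies in the complex subalgebra spanned by 1 and i.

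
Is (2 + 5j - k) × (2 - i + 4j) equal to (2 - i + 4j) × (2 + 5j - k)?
No: pq = -16 + 2i + 19j + 3k ≠ -16 - 6i + 17j - 7k = qp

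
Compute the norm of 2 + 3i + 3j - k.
√23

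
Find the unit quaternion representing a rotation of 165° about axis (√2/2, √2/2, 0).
0.1305 + 0.7011i + 0.7011j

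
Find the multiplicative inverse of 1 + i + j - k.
0.25 - 0.25i - 0.25j + 0.25k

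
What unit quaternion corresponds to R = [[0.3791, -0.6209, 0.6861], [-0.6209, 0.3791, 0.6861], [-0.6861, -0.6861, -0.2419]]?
0.6157 - 0.5572i + 0.5572j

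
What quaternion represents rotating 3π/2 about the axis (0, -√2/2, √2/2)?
-0.7071 - 0.5j + 0.5k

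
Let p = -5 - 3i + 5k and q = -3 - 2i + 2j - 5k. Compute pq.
34 + 9i - 35j + 4k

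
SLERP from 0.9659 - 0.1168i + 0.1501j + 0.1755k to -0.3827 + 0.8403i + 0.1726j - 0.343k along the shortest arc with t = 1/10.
0.9483 - 0.2104i + 0.1194j + 0.2053k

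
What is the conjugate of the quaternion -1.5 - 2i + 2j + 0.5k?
-1.5 + 2i - 2j - 0.5k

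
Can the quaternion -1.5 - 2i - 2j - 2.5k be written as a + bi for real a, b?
No. The quaternion -1.5 - 2i - 2j - 2.5k has j-coefficient y = -2 and k-coefficient z = -2.5, not both zero, so it does not lie in the complex subalgebra spanned by 1 and i.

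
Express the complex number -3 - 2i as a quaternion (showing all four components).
-3 - 2i + 0j + 0k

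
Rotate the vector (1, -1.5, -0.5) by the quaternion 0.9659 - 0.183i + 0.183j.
(0.857, -1.643, -0.256)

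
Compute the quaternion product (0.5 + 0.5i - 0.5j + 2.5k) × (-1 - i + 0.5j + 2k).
-4.75 - 3.25i - 2.75j - 1.75k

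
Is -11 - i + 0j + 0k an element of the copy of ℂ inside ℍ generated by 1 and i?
Yes. The quaternion -11 - i has j- and k-coefficients y = z = 0, so it lies in the complex subalgebra spanned by 1 and i.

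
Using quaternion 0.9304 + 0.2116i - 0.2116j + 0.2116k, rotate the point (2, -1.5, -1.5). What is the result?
(2.823, 0.102, -0.721)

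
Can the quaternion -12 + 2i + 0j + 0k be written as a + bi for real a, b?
Yes. The quaternion -12 + 2i has j- and k-coefficients y = z = 0, so it lies in the complex subalgebra spanned by 1 and i.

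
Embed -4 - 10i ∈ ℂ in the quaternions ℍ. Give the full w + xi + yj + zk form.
-4 - 10i + 0j + 0k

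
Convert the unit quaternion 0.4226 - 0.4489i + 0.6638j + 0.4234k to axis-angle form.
axis = (-0.4953, 0.7324, 0.4672), θ = 130°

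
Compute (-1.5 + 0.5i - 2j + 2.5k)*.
-1.5 - 0.5i + 2j - 2.5k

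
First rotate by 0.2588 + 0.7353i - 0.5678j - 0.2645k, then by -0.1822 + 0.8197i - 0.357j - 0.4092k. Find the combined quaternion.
-0.9608 - 0.0598i - 0.073j - 0.2606k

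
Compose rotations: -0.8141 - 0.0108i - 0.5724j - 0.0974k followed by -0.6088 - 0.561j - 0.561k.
0.1199 - 0.2599i + 0.8112j + 0.5099k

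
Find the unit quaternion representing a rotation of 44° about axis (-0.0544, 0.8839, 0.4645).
0.9272 - 0.0204i + 0.3311j + 0.174k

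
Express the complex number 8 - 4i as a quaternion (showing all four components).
8 - 4i + 0j + 0k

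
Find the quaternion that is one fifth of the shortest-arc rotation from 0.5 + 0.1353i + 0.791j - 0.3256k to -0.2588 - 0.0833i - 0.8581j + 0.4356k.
0.4543 + 0.1256i + 0.8096j - 0.3499k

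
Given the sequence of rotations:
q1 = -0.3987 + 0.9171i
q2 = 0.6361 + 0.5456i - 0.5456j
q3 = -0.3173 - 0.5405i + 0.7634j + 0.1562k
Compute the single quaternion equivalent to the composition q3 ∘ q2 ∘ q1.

q2 · q1 = -0.754 + 0.3658i + 0.2175j + 0.5004k
q3 · q2 · q1 = 0.1928 + 0.6395i - 0.317j - 0.6734k
0.1928 + 0.6395i - 0.317j - 0.6734k


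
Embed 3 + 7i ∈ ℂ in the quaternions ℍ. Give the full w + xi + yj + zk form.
3 + 7i + 0j + 0k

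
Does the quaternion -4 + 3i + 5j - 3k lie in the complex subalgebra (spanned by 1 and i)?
No. The quaternion -4 + 3i + 5j - 3k has j-coefficient y = 5 and k-coefficient z = -3, not both zero, so it does not lie in the complex subalgebra spanned by 1 and i.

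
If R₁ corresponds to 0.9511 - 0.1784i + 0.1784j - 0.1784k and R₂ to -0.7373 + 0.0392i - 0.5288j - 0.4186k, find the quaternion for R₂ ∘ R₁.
-0.6746 + 0.3378i - 0.5528j - 0.3539k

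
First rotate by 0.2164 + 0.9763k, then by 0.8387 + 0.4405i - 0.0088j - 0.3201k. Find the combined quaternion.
0.494 + 0.0867i - 0.432j + 0.7496k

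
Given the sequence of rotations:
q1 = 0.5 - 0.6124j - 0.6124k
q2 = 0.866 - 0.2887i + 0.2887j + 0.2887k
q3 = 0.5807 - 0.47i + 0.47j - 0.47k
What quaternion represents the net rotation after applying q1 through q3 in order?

q2 · q1 = 0.7866 - 0.1444i - 0.5628j - 0.2092k
q3 · q2 · q1 = 0.5551 - 0.8164i + 0.0124j - 0.1588k
0.5551 - 0.8164i + 0.0124j - 0.1588k


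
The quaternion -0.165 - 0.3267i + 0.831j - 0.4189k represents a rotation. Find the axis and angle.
axis = (-0.3312, 0.8426, -0.4247), θ = 199°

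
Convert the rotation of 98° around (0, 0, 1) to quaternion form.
0.6561 + 0.7547k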